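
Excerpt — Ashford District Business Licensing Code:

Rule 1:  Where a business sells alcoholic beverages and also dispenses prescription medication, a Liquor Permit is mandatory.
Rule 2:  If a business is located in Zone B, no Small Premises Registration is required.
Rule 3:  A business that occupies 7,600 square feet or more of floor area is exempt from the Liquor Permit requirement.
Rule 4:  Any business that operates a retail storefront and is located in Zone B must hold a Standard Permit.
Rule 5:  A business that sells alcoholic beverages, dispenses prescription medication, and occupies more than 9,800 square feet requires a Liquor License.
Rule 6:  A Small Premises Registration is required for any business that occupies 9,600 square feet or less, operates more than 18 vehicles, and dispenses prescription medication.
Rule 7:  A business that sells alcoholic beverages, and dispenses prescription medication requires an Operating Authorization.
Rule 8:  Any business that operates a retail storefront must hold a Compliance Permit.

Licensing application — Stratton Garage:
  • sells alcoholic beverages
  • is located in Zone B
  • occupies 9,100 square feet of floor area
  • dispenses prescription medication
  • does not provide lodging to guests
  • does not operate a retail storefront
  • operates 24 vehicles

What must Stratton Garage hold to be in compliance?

Operating Authorization

Rule 1: sells alcoholic beverages; dispenses prescription medication → Liquor Permit required.
Rule 2: is located in Zone B → exempt from Small Premises Registration.
Rule 3: floor area 9,100 square feet ≥ 7,600 square feet → exempt from Liquor Permit.
Rule 4: does not operate a retail storefront; is located in Zone B → Standard Permit not required.
Rule 5: sells alcoholic beverages; dispenses prescription medication; floor area 9,100 square feet ≤ 9,800 square feet → Liquor License not required.
Rule 6: floor area 9,100 square feet ≤ 9,600 square feet; vehicles 24 > 18; dispenses prescription medication → Small Premises Registration required.
Rule 7: sells alcoholic beverages; dispenses prescription medication → Operating Authorization required.
Rule 8: does not operate a retail storefront → Compliance Permit not required.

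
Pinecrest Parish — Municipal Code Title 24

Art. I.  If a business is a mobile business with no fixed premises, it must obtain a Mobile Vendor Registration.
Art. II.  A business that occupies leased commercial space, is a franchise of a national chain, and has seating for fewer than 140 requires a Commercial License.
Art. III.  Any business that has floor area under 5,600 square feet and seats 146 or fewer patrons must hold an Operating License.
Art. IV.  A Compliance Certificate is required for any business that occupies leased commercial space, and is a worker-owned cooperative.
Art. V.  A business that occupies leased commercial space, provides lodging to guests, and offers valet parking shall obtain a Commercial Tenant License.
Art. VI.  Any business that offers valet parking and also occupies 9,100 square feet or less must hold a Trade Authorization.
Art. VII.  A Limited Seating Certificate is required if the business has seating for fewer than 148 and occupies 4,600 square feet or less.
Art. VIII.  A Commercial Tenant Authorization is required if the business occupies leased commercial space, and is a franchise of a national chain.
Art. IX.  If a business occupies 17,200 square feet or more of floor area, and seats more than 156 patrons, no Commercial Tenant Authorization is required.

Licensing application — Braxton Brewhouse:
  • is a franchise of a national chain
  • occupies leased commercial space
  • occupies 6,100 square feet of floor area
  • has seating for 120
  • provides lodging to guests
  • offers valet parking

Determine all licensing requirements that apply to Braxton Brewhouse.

Art. I. occupies leased commercial space (not: is a mobile business with no fixed premises) → Mobile Vendor Registration not required.
Art. II. occupies leased commercial space; is a franchise of a national chain; seating 120 < 140 → Commercial License required.
Art. III. floor area 6,100 square feet ≥ 5,600 square feet; seating 120 ≤ 146 → Operating License not required.
Art. IV. occupies leased commercial space; is a franchise of a national chain (not: is a worker-owned cooperative) → Compliance Certificate not required.
Art. V. occupies leased commercial space; provides lodging to guests; offers valet parking → Commercial Tenant License required.
Art. VI. offers valet parking; floor area 6,100 square feet ≤ 9,100 square feet → Trade Authorization required.
Art. VII. seating 120 < 148; floor area 6,100 square feet > 4,600 square feet → Limited Seating Certificate not required.
Art. VIII. occupies leased commercial space; is a franchise of a national chain → Commercial Tenant Authorization required.
Art. IX. floor area 6,100 square feet < 17,200 square feet; seating 120 ≤ 156 → Commercial Tenant Authorization exemption does not apply.

Commercial License, Commercial Tenant Authorization, Commercial Tenant License, Trade Authorization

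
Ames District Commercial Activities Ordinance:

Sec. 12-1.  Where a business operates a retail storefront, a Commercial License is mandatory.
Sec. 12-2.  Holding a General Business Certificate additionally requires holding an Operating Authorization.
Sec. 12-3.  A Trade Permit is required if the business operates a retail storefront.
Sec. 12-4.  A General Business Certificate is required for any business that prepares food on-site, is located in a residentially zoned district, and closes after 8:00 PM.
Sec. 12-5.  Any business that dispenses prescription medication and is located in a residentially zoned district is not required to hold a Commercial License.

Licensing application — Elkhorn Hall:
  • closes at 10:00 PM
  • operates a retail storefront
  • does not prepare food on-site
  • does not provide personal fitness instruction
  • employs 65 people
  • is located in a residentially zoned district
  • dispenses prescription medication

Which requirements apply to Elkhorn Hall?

Trade Permit

Sec. 12-1. operates a retail storefront → Commercial License required.
Sec. 12-2. General Business Certificate is not required → no effect.
Sec. 12-3. operates a retail storefront → Trade Permit required.
Sec. 12-4. does not prepare food on-site; is located in a residentially zoned district; closes 10:00 PM, after 8:00 PM → General Business Certificate not required.
Sec. 12-5. dispenses prescription medication; is located in a residentially zoned district → exempt from Commercial License.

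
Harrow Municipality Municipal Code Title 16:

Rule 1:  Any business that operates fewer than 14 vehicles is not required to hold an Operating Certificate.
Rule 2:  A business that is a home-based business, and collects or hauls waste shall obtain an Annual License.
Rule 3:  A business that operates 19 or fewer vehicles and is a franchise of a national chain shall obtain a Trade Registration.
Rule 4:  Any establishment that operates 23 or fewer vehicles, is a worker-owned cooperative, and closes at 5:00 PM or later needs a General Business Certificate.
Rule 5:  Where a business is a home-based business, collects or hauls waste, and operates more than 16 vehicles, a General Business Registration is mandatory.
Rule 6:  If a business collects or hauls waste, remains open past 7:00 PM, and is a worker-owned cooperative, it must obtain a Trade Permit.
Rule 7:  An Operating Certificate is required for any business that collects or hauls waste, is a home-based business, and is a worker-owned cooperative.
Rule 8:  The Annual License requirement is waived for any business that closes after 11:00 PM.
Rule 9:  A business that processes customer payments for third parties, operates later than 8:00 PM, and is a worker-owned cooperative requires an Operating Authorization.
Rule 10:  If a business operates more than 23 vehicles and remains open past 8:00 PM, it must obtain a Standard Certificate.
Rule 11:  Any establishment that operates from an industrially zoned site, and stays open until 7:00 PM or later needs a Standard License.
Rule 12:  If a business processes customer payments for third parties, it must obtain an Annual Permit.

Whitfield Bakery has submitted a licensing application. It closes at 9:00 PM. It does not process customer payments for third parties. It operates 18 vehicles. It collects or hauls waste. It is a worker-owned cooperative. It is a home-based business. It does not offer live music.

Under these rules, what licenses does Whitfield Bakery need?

Rule 1: vehicles 18 ≥ 14 → Operating Certificate exemption does not apply.
Rule 2: is a home-based business; collects or hauls waste → Annual License required.
Rule 3: vehicles 18 ≤ 19; is a worker-owned cooperative (not: is a franchise of a national chain) → Trade Registration not required.
Rule 4: vehicles 18 ≤ 23; is a worker-owned cooperative; closes 9:00 PM, after 5:00 PM → General Business Certificate required.
Rule 5: is a home-based business; collects or hauls waste; vehicles 18 > 16 → General Business Registration required.
Rule 6: collects or hauls waste; closes 9:00 PM, after 7:00 PM; is a worker-owned cooperative → Trade Permit required.
Rule 7: collects or hauls waste; is a home-based business; is a worker-owned cooperative → Operating Certificate required.
Rule 8: closes 9:00 PM, at/before 11:00 PM → Annual License exemption does not apply.
Rule 9: does not process customer payments for third parties; closes 9:00 PM, after 8:00 PM; is a worker-owned cooperative → Operating Authorization not required.
Rule 10: vehicles 18 ≤ 23; closes 9:00 PM, after 8:00 PM → Standard Certificate not required.
Rule 11: is a home-based business (not: operates from an industrially zoned site); closes 9:00 PM, after 7:00 PM → Standard License not required.
Rule 12: does not process customer payments for third parties → Annual Permit not required.

Annual License, General Business Certificate, General Business Registration, Operating Certificate, Trade Permit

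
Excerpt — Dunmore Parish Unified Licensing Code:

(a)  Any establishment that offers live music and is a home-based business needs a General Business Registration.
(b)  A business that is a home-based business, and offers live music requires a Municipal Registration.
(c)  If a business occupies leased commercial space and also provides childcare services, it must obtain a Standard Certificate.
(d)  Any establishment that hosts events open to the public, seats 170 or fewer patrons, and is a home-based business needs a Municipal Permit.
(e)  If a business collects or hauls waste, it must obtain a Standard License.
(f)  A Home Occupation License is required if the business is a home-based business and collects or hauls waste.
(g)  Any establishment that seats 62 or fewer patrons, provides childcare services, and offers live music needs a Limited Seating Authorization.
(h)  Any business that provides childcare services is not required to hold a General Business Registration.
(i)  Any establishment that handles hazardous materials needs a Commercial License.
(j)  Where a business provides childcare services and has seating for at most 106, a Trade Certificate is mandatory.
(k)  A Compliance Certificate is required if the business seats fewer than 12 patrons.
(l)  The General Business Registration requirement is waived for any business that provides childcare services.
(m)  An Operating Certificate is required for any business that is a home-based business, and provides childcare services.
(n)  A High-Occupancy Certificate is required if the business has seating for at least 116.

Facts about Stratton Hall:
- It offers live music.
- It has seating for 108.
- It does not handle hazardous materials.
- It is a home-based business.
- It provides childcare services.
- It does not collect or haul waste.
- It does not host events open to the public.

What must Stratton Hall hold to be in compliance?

Municipal Registration, Operating Certificate

(a) offers live music; is a home-based business → General Business Registration required.
(b) is a home-based business; offers live music → Municipal Registration required.
(c) is a home-based business (not: occupies leased commercial space); provides childcare services → Standard Certificate not required.
(d) does not host events open to the public; seating 108 ≤ 170; is a home-based business → Municipal Permit not required.
(e) does not collect or haul waste → Standard License not required.
(f) is a home-based business; does not collect or haul waste → Home Occupation License not required.
(g) seating 108 > 62; provides childcare services; offers live music → Limited Seating Authorization not required.
(h) provides childcare services → exempt from General Business Registration.
(i) does not handle hazardous materials → Commercial License not required.
(j) provides childcare services; seating 108 > 106 → Trade Certificate not required.
(k) seating 108 ≥ 12 → Compliance Certificate not required.
(l) provides childcare services → exempt from General Business Registration.
(m) is a home-based business; provides childcare services → Operating Certificate required.
(n) seating 108 < 116 → High-Occupancy Certificate not required.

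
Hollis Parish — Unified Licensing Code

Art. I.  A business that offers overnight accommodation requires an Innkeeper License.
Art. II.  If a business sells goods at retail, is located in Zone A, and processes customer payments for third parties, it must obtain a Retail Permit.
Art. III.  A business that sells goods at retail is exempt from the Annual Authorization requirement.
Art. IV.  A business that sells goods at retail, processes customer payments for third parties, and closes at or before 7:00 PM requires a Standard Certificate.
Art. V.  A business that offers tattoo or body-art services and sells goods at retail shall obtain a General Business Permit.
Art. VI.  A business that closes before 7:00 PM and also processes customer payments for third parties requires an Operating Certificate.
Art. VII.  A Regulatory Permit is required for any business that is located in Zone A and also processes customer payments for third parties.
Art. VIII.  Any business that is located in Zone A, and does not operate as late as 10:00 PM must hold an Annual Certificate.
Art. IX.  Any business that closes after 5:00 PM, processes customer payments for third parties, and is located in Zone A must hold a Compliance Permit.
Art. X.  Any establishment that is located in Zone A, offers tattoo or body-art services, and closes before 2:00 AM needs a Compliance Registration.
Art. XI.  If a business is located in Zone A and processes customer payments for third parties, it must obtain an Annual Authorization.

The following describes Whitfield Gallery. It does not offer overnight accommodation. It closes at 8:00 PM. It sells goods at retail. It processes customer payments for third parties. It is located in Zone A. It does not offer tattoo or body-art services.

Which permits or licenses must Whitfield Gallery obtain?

Annual Certificate, Compliance Permit, Regulatory Permit, Retail Permit

Art. I. does not offer overnight accommodation → Innkeeper License not required.
Art. II. sells goods at retail; is located in Zone A; processes customer payments for third parties → Retail Permit required.
Art. III. sells goods at retail → exempt from Annual Authorization.
Art. IV. sells goods at retail; processes customer payments for third parties; closes 8:00 PM, after 7:00 PM → Standard Certificate not required.
Art. V. does not offer tattoo or body-art services; sells goods at retail → General Business Permit not required.
Art. VI. closes 8:00 PM, after 7:00 PM; processes customer payments for third parties → Operating Certificate not required.
Art. VII. is located in Zone A; processes customer payments for third parties → Regulatory Permit required.
Art. VIII. is located in Zone A; closes 8:00 PM, at/before 10:00 PM → Annual Certificate required.
Art. IX. closes 8:00 PM, after 5:00 PM; processes customer payments for third parties; is located in Zone A → Compliance Permit required.
Art. X. is located in Zone A; does not offer tattoo or body-art services; closes 8:00 PM, at/before 2:00 AM → Compliance Registration not required.
Art. XI. is located in Zone A; processes customer payments for third parties → Annual Authorization required.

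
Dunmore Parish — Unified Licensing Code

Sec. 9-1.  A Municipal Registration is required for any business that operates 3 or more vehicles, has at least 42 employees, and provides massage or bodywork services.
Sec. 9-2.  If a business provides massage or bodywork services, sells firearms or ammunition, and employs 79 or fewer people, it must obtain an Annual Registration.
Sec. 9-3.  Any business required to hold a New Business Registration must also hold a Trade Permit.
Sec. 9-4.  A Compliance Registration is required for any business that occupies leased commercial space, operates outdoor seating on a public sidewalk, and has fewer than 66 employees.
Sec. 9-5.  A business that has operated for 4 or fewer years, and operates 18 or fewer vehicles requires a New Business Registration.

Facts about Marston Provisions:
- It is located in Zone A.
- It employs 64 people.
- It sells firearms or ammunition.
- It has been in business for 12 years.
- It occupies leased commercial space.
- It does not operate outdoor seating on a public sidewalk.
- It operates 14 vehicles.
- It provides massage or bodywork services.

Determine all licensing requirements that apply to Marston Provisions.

Sec. 9-1. vehicles 14 ≥ 3; employees 64 ≥ 42; provides massage or bodywork services → Municipal Registration required.
Sec. 9-2. provides massage or bodywork services; sells firearms or ammunition; employees 64 ≤ 79 → Annual Registration required.
Sec. 9-3. New Business Registration is not required → no effect.
Sec. 9-4. occupies leased commercial space; does not operate outdoor seating on a public sidewalk; employees 64 < 66 → Compliance Registration not required.
Sec. 9-5. years in business 12 > 4; vehicles 14 ≤ 18 → New Business Registration not required.

Annual Registration, Municipal Registration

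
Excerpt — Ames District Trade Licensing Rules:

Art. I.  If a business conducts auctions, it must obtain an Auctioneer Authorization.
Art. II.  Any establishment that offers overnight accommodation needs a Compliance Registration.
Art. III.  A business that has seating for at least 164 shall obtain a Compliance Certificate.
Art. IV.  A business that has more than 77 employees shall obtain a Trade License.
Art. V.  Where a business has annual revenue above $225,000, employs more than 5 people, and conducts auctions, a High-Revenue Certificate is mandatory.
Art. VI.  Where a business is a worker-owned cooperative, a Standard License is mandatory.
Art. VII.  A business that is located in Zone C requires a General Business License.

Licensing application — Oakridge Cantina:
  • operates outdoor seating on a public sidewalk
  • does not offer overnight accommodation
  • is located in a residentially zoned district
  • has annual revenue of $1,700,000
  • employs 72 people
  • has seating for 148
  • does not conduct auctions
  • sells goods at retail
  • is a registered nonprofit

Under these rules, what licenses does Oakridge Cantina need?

Art. I. does not conduct auctions → Auctioneer Authorization not required.
Art. II. does not offer overnight accommodation → Compliance Registration not required.
Art. III. seating 148 < 164 → Compliance Certificate not required.
Art. IV. employees 72 ≤ 77 → Trade License not required.
Art. V. revenue $1,700,000 > $225,000; employees 72 > 5; does not conduct auctions → High-Revenue Certificate not required.
Art. VI. is a registered nonprofit (not: is a worker-owned cooperative) → Standard License not required.
Art. VII. is located in a residentially zoned district (not: is located in Zone C) → General Business License not required.

None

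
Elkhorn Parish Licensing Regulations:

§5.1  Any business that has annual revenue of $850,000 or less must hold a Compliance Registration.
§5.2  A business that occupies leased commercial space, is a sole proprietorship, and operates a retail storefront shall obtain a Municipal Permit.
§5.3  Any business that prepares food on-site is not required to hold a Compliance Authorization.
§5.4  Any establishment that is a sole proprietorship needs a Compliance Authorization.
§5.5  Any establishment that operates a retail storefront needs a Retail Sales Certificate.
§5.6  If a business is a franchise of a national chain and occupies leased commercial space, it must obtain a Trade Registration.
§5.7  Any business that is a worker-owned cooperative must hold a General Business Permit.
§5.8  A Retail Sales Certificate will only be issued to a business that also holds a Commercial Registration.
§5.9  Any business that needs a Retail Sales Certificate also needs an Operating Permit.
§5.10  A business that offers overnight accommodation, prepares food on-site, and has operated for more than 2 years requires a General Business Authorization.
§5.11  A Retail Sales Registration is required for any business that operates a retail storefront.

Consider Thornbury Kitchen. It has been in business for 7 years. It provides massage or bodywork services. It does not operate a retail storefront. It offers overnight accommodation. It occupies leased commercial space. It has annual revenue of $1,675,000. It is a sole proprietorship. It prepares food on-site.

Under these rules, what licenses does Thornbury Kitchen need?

General Business Authorization

§5.1 revenue $1,675,000 > $850,000 → Compliance Registration not required.
§5.2 occupies leased commercial space; is a sole proprietorship; does not operate a retail storefront → Municipal Permit not required.
§5.3 prepares food on-site → exempt from Compliance Authorization.
§5.4 is a sole proprietorship → Compliance Authorization required.
§5.5 does not operate a retail storefront → Retail Sales Certificate not required.
§5.6 is a sole proprietorship (not: is a franchise of a national chain); occupies leased commercial space → Trade Registration not required.
§5.7 is a sole proprietorship (not: is a worker-owned cooperative) → General Business Permit not required.
§5.8 Retail Sales Certificate is not required → no effect.
§5.9 Retail Sales Certificate is not required → no effect.
§5.10 offers overnight accommodation; prepares food on-site; years in business 7 > 2 → General Business Authorization required.
§5.11 does not operate a retail storefront → Retail Sales Registration not required.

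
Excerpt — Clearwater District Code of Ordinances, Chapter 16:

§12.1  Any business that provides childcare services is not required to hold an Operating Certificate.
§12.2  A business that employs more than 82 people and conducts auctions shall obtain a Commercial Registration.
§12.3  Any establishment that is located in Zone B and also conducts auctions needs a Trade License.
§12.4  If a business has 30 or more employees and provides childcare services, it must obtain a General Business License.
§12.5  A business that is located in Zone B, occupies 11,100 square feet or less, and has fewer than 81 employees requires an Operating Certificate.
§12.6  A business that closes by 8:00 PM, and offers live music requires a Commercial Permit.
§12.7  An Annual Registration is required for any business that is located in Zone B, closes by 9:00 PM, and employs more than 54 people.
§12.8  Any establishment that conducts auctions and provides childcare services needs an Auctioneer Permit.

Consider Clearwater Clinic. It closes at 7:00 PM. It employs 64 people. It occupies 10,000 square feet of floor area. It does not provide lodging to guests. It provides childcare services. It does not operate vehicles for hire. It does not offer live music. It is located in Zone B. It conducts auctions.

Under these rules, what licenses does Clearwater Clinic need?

Annual Registration, Auctioneer Permit, General Business License, Trade License

§12.1 provides childcare services → exempt from Operating Certificate.
§12.2 employees 64 ≤ 82; conducts auctions → Commercial Registration not required.
§12.3 is located in Zone B; conducts auctions → Trade License required.
§12.4 employees 64 ≥ 30; provides childcare services → General Business License required.
§12.5 is located in Zone B; floor area 10,000 square feet ≤ 11,100 square feet; employees 64 < 81 → Operating Certificate required.
§12.6 closes 7:00 PM, at/before 8:00 PM; does not offer live music → Commercial Permit not required.
§12.7 is located in Zone B; closes 7:00 PM, at/before 9:00 PM; employees 64 > 54 → Annual Registration required.
§12.8 conducts auctions; provides childcare services → Auctioneer Permit required.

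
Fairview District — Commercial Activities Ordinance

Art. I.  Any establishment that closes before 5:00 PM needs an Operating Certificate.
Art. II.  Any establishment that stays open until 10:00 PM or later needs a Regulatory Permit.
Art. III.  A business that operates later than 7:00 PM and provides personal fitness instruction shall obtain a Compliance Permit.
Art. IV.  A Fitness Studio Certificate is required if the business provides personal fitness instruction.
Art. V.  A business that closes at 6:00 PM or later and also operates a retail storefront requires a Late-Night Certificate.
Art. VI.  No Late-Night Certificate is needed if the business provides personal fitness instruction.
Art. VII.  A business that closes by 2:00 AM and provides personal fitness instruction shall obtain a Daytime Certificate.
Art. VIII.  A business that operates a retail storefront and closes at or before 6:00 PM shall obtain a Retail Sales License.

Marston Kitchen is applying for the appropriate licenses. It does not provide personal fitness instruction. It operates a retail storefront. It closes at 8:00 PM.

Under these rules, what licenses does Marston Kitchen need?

Late-Night Certificate

Art. I. closes 8:00 PM, after 5:00 PM → Operating Certificate not required.
Art. II. closes 8:00 PM, at/before 10:00 PM → Regulatory Permit not required.
Art. III. closes 8:00 PM, after 7:00 PM; does not provide personal fitness instruction → Compliance Permit not required.
Art. IV. does not provide personal fitness instruction → Fitness Studio Certificate not required.
Art. V. closes 8:00 PM, after 6:00 PM; operates a retail storefront → Late-Night Certificate required.
Art. VI. does not provide personal fitness instruction → Late-Night Certificate exemption does not apply.
Art. VII. closes 8:00 PM, at/before 2:00 AM; does not provide personal fitness instruction → Daytime Certificate not required.
Art. VIII. operates a retail storefront; closes 8:00 PM, after 6:00 PM → Retail Sales License not required.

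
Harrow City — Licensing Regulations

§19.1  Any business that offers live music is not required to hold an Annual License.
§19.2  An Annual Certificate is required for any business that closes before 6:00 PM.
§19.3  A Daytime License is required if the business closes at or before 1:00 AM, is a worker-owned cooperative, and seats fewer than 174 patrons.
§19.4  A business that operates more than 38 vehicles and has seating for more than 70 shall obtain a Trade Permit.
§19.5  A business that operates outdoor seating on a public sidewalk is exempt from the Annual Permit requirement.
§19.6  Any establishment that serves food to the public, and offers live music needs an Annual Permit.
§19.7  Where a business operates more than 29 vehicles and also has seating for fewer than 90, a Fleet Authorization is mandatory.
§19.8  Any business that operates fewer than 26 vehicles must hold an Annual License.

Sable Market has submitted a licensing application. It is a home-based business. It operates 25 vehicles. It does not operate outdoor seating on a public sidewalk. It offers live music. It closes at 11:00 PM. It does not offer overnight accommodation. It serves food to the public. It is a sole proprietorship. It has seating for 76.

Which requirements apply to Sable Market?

Annual Permit

§19.1 offers live music → exempt from Annual License.
§19.2 closes 11:00 PM, after 6:00 PM → Annual Certificate not required.
§19.3 closes 11:00 PM, at/before 1:00 AM; is a sole proprietorship (not: is a worker-owned cooperative); seating 76 < 174 → Daytime License not required.
§19.4 vehicles 25 ≤ 38; seating 76 > 70 → Trade Permit not required.
§19.5 does not operate outdoor seating on a public sidewalk → Annual Permit exemption does not apply.
§19.6 serves food to the public; offers live music → Annual Permit required.
§19.7 vehicles 25 ≤ 29; seating 76 < 90 → Fleet Authorization not required.
§19.8 vehicles 25 < 26 → Annual License required.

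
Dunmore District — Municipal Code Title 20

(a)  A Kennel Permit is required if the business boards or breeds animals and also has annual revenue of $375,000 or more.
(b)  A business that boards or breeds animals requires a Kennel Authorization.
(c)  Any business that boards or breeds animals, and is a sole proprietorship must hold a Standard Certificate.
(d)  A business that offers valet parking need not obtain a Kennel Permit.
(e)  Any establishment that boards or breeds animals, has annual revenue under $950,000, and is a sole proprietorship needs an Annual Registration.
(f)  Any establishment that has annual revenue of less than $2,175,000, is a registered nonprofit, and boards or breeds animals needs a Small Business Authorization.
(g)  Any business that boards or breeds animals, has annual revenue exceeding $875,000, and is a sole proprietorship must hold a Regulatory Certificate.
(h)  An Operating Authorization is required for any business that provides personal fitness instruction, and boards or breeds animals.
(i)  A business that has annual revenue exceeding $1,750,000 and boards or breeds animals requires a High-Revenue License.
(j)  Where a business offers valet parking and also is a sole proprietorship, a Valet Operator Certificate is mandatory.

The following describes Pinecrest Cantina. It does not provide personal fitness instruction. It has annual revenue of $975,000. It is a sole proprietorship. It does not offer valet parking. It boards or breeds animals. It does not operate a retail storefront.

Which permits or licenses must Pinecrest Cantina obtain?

(a) boards or breeds animals; revenue $975,000 ≥ $375,000 → Kennel Permit required.
(b) boards or breeds animals → Kennel Authorization required.
(c) boards or breeds animals; is a sole proprietorship → Standard Certificate required.
(d) does not offer valet parking → Kennel Permit exemption does not apply.
(e) boards or breeds animals; revenue $975,000 ≥ $950,000; is a sole proprietorship → Annual Registration not required.
(f) revenue $975,000 < $2,175,000; is a sole proprietorship (not: is a registered nonprofit); boards or breeds animals → Small Business Authorization not required.
(g) boards or breeds animals; revenue $975,000 > $875,000; is a sole proprietorship → Regulatory Certificate required.
(h) does not provide personal fitness instruction; boards or breeds animals → Operating Authorization not required.
(i) revenue $975,000 ≤ $1,750,000; boards or breeds animals → High-Revenue License not required.
(j) does not offer valet parking; is a sole proprietorship → Valet Operator Certificate not required.

Kennel Authorization, Kennel Permit, Regulatory Certificate, Standard Certificate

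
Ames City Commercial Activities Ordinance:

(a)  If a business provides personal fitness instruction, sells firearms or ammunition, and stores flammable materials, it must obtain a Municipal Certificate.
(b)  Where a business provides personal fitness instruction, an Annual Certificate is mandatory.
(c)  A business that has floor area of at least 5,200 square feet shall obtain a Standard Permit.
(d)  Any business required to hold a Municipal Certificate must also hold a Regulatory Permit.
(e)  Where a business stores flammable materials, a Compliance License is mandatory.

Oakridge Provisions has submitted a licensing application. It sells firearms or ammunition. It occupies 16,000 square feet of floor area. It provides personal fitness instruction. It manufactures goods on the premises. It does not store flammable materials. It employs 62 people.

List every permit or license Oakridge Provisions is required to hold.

(a) provides personal fitness instruction; sells firearms or ammunition; does not store flammable materials → Municipal Certificate not required.
(b) provides personal fitness instruction → Annual Certificate required.
(c) floor area 16,000 square feet ≥ 5,200 square feet → Standard Permit required.
(d) Municipal Certificate is not required → no effect.
(e) does not store flammable materials → Compliance License not required.

Annual Certificate, Standard Permit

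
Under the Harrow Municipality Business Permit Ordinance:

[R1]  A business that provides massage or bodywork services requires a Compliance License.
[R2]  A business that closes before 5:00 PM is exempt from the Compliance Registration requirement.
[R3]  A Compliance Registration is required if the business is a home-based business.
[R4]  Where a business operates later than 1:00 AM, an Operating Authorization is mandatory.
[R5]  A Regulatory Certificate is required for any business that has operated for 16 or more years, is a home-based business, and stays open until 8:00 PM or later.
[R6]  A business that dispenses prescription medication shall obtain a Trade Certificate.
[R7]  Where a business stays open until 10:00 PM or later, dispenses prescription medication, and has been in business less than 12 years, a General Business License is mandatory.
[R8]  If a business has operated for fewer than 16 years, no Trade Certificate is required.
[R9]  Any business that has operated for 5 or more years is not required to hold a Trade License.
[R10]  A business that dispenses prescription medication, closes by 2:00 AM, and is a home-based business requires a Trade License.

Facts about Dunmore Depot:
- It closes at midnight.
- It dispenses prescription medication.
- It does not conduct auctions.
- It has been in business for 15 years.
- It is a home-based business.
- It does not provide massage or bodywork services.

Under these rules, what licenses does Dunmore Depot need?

[R1] does not provide massage or bodywork services → Compliance License not required.
[R2] closes midnight, after 5:00 PM → Compliance Registration exemption does not apply.
[R3] is a home-based business → Compliance Registration required.
[R4] closes midnight, at/before 1:00 AM → Operating Authorization not required.
[R5] years in business 15 < 16; is a home-based business; closes midnight, after 8:00 PM → Regulatory Certificate not required.
[R6] dispenses prescription medication → Trade Certificate required.
[R7] closes midnight, after 10:00 PM; dispenses prescription medication; years in business 15 ≥ 12 → General Business License not required.
[R8] years in business 15 < 16 → exempt from Trade Certificate.
[R9] years in business 15 ≥ 5 → exempt from Trade License.
[R10] dispenses prescription medication; closes midnight, at/before 2:00 AM; is a home-based business → Trade License required.

Compliance Registration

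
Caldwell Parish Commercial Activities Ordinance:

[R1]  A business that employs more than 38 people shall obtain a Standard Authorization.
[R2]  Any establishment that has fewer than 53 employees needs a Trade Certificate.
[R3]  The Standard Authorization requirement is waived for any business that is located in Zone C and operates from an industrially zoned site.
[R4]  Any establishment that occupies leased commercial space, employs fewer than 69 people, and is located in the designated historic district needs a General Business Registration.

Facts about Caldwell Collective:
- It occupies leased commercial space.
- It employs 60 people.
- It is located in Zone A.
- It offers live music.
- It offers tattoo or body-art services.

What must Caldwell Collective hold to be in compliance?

[R1] employees 60 > 38 → Standard Authorization required.
[R2] employees 60 ≥ 53 → Trade Certificate not required.
[R3] is located in Zone A (not: is located in Zone C); occupies leased commercial space (not: operates from an industrially zoned site) → Standard Authorization exemption does not apply.
[R4] occupies leased commercial space; employees 60 < 69; is located in Zone A (not: is located in the designated historic district) → General Business Registration not required.

Standard Authorization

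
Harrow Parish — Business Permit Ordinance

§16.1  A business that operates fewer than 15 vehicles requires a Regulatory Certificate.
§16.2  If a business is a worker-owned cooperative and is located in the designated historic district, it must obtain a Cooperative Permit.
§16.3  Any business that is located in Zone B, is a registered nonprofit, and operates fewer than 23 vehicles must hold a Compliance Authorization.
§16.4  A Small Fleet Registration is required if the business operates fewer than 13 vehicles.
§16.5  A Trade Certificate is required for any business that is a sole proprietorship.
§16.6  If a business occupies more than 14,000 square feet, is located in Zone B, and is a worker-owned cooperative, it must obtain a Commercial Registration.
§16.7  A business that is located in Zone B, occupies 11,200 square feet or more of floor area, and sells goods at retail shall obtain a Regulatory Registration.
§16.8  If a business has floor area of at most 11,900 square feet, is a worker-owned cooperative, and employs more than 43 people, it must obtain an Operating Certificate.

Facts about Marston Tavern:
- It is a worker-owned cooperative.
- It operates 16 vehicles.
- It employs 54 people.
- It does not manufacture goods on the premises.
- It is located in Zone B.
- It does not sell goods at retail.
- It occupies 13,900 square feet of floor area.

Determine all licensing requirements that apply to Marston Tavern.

§16.1 vehicles 16 ≥ 15 → Regulatory Certificate not required.
§16.2 is a worker-owned cooperative; is located in Zone B (not: is located in the designated historic district) → Cooperative Permit not required.
§16.3 is located in Zone B; is a worker-owned cooperative (not: is a registered nonprofit); vehicles 16 < 23 → Compliance Authorization not required.
§16.4 vehicles 16 ≥ 13 → Small Fleet Registration not required.
§16.5 is a worker-owned cooperative (not: is a sole proprietorship) → Trade Certificate not required.
§16.6 floor area 13,900 square feet ≤ 14,000 square feet; is located in Zone B; is a worker-owned cooperative → Commercial Registration not required.
§16.7 is located in Zone B; floor area 13,900 square feet ≥ 11,200 square feet; does not sell goods at retail → Regulatory Registration not required.
§16.8 floor area 13,900 square feet > 11,900 square feet; is a worker-owned cooperative; employees 54 > 43 → Operating Certificate not required.

None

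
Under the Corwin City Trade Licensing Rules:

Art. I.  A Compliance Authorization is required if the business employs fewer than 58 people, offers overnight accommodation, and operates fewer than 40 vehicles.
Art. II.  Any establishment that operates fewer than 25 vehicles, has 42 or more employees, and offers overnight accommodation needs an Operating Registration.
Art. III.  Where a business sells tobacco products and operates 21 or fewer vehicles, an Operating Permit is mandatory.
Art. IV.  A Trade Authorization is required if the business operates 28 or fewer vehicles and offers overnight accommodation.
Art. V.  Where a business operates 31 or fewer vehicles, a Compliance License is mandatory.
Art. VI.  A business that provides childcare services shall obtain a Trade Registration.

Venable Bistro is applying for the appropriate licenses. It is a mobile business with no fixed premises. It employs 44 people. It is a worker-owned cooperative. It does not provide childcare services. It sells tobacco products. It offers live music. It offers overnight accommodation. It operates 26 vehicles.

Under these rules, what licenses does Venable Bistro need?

Compliance Authorization, Compliance License, Trade Authorization

Art. I. employees 44 < 58; offers overnight accommodation; vehicles 26 < 40 → Compliance Authorization required.
Art. II. vehicles 26 ≥ 25; employees 44 ≥ 42; offers overnight accommodation → Operating Registration not required.
Art. III. sells tobacco products; vehicles 26 > 21 → Operating Permit not required.
Art. IV. vehicles 26 ≤ 28; offers overnight accommodation → Trade Authorization required.
Art. V. vehicles 26 ≤ 31 → Compliance License required.
Art. VI. does not provide childcare services → Trade Registration not required.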